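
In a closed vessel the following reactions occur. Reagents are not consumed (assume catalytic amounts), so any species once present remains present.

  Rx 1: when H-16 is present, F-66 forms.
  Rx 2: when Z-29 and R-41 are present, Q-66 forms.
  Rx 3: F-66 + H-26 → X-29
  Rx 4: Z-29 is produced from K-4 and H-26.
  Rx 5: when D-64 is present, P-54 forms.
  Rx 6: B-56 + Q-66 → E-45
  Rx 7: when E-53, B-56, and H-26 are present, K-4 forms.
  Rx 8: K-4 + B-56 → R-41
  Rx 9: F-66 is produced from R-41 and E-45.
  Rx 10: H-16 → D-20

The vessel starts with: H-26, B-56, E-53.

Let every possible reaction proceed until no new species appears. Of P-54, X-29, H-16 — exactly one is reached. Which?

X-29

E-53, B-56, and H-26 present → K-4 forms (Rx 7).
K-4 and B-56 present → R-41 forms (Rx 8).
K-4 and H-26 present → Z-29 forms (Rx 4).
Z-29 and R-41 present → Q-66 forms (Rx 2).
B-56 and Q-66 present → E-45 forms (Rx 6).
R-41 and E-45 present → F-66 forms (Rx 9).
F-66 and H-26 present → X-29 forms (Rx 3).
P-54 would need D-64 (Rx 5), but D-64 never forms. No rule produces H-16, and it is not given.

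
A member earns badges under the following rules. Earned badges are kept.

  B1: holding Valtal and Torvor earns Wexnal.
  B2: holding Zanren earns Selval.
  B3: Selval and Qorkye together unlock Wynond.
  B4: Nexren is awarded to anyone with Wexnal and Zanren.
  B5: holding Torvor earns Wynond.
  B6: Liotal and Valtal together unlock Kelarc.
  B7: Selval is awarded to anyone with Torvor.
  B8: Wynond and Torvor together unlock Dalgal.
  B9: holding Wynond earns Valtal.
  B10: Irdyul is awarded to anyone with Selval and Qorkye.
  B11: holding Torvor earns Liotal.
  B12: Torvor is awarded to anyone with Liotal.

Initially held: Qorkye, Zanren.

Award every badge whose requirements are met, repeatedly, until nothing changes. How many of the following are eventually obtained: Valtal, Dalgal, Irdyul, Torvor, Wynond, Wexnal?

3

With Zanren, Selval is earned (B2).
With Selval and Qorkye, Wynond is earned (B3).
With Selval and Qorkye, Irdyul is earned (B10).
With Wynond, Valtal is earned (B9).
Valtal: reached.
Dalgal would need Wynond and Torvor (B8), but Torvor is never earned.
Irdyul: reached.
Torvor would need Liotal (B12), but Liotal is never earned.
Wynond: reached.
Wexnal would need Valtal and Torvor (B1), but Torvor is never earned.
Reached: Valtal, Irdyul, and Wynond — 3 of the 6.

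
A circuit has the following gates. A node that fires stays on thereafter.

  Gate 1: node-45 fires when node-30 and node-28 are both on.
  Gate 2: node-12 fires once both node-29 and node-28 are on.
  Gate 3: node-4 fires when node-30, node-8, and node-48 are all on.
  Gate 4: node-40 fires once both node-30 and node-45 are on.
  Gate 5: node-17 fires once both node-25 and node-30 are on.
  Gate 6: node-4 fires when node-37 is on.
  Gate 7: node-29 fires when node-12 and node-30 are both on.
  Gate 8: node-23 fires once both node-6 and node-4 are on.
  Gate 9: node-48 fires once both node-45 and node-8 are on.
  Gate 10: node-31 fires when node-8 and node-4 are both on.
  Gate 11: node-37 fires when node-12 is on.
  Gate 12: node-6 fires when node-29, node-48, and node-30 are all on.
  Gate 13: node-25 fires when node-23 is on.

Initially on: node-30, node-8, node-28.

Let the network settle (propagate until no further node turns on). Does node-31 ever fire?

node-30 and node-28 are on, so node-45 fires (Gate 1).
node-45 and node-8 are on, so node-48 fires (Gate 9).
Gate 3: node-30, node-8, and node-48 on → node-4 on.
node-8 and node-4 are on, so node-31 fires (Gate 10).

Yes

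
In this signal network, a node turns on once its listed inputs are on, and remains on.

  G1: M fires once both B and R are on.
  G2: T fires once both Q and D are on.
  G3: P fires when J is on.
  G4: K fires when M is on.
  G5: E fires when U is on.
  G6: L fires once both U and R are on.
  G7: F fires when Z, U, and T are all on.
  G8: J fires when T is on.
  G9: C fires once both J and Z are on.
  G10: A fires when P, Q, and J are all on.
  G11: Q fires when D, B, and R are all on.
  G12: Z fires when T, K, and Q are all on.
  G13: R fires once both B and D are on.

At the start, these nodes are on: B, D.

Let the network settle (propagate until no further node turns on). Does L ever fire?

No

L would need U and R (G6), but U never turns on.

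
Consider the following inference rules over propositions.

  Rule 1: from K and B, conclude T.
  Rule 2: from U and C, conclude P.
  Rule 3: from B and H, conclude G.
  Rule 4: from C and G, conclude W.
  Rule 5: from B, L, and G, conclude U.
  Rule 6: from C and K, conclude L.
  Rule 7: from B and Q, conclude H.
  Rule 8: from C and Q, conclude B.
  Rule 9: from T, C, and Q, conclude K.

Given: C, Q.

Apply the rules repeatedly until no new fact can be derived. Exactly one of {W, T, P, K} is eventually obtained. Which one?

W

C and Q hold, so B follows (Rule 8).
B and Q hold, so H follows (Rule 7).
From B and H, Rule 3 gives G.
From C and G, Rule 4 gives W.
K would need T, C, and Q (Rule 9), but T is never established. T would need K and B (Rule 1), but K is never established. P would need U and C (Rule 2), but U is never established.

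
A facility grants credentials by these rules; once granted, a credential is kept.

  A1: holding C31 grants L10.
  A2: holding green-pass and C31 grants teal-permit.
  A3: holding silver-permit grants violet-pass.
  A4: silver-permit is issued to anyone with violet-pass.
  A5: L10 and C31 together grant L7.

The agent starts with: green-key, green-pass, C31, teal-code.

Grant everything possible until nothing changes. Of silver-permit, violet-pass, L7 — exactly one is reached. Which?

L7

Holding C31 grants L10 (A1).
Holding L10 and C31 grants L7 (A5).
silver-permit would need violet-pass (A4), but violet-pass is never granted. violet-pass would need silver-permit (A3), but silver-permit is never granted.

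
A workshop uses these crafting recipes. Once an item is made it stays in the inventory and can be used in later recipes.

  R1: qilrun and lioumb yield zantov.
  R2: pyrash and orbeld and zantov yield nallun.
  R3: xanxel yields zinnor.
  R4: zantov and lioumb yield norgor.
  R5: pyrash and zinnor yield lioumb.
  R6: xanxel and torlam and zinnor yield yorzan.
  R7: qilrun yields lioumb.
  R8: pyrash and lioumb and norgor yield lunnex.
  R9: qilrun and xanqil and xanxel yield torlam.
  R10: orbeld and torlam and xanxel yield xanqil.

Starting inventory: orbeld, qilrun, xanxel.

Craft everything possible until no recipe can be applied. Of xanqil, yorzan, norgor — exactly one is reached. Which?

qilrun → lioumb (R7).
Using R1, qilrun and lioumb make zantov.
zantov and lioumb → norgor (R4).
xanqil would need orbeld, torlam, and xanxel (R10), but torlam is never obtained. yorzan would need xanxel, torlam, and zinnor (R6), but torlam is never obtained.

norgor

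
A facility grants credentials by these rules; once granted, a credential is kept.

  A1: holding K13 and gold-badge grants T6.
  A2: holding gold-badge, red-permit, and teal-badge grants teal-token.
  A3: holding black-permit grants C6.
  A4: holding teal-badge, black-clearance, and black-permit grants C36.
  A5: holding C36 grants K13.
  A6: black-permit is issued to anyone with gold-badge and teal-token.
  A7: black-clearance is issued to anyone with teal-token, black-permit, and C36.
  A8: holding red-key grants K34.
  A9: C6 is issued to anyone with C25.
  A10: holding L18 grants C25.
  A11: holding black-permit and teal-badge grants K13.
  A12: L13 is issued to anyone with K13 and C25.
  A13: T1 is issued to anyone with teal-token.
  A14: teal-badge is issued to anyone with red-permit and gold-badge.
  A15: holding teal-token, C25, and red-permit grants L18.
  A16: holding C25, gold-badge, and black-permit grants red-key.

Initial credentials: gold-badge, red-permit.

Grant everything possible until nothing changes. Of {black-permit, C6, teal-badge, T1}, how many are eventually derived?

Holding red-permit and gold-badge grants teal-badge (A14).
Holding gold-badge, red-permit, and teal-badge grants teal-token (A2).
Holding gold-badge and teal-token grants black-permit (A6).
Holding teal-token grants T1 (A13).
Holding black-permit grants C6 (A3).
black-permit: reached.
C6: reached.
teal-badge: reached.
T1: reached.
All 4 are reached.

4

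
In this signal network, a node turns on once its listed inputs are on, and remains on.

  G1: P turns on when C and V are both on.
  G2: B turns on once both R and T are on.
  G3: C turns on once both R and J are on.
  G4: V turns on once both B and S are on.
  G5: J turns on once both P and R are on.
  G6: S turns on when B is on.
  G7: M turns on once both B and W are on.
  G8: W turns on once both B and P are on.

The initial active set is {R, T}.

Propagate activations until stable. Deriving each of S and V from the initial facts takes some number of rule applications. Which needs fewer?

S: R and T are on, so B turns on (G2). G6: B on → S on. [2 rule applications]
V: G2: R and T on → B on. G6: B on → S on. G4: B and S on → V on. [3 rule applications]
S needs fewer.

S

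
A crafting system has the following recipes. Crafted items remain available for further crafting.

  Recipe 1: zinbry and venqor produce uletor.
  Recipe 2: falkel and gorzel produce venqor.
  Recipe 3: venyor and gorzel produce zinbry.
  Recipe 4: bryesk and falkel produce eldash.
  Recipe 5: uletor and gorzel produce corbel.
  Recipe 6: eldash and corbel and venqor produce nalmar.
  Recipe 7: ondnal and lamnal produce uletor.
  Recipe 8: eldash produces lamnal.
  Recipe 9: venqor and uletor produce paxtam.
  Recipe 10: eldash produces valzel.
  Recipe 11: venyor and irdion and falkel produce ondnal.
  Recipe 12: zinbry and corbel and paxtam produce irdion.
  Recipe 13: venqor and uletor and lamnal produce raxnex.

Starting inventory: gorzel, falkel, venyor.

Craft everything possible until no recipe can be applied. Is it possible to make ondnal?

Yes

falkel and gorzel → venqor (Recipe 2).
venyor and gorzel → zinbry (Recipe 3).
Using Recipe 1, zinbry and venqor make uletor.
uletor and gorzel → corbel (Recipe 5).
venqor and uletor → paxtam (Recipe 9).
Using Recipe 12, zinbry, corbel, and paxtam make irdion.
venyor and irdion and falkel → ondnal (Recipe 11).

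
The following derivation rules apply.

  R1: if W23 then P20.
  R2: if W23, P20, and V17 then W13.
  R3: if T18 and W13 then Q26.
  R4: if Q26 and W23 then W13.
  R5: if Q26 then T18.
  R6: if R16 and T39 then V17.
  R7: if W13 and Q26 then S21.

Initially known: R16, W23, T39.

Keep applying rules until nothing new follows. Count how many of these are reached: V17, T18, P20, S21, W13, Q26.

3

From W23, R1 gives P20.
R16 and T39 hold, so V17 follows (R6).
From W23, P20, and V17, R2 gives W13.
V17: reached.
T18 would need Q26 (R5), but Q26 is never established.
P20: reached.
S21 would need W13 and Q26 (R7), but Q26 is never established.
W13: reached.
Q26 would need T18 and W13 (R3), but T18 is never established.
Reached: V17, P20, and W13 — 3 of the 6.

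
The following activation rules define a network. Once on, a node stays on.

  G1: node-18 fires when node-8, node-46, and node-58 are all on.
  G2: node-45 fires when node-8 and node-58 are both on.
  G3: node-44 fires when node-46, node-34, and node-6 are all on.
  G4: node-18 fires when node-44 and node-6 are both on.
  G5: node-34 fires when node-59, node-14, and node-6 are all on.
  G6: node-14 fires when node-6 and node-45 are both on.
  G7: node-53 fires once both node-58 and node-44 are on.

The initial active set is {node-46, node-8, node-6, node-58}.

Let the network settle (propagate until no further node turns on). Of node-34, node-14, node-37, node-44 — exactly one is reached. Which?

node-14

G2: node-8 and node-58 on → node-45 on.
node-6 and node-45 are on, so node-14 fires (G6).
node-44 would need node-46, node-34, and node-6 (G3), but node-34 never turns on. node-34 would need node-59, node-14, and node-6 (G5), but node-59 never turns on. No rule produces node-37, and it is not given.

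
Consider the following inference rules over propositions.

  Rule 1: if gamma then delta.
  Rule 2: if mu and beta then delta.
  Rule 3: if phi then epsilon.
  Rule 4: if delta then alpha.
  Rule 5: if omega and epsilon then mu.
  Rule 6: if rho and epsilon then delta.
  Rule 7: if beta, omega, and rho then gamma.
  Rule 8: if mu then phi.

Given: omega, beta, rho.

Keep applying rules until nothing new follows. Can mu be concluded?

No

mu would need omega and epsilon (Rule 5), but epsilon is never established.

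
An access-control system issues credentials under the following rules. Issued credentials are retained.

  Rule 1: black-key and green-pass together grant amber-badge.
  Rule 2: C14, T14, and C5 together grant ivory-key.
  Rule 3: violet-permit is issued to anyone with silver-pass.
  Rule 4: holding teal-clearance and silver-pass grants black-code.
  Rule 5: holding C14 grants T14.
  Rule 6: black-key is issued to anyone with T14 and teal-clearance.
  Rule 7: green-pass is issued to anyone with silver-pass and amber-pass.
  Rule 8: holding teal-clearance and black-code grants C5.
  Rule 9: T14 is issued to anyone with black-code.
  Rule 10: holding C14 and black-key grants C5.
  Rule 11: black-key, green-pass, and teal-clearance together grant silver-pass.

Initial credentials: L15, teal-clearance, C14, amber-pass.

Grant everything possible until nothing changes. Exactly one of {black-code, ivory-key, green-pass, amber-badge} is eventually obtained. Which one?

ivory-key

Holding C14 grants T14 (Rule 5).
Holding T14 and teal-clearance grants black-key (Rule 6).
Holding C14 and black-key grants C5 (Rule 10).
Holding C14, T14, and C5 grants ivory-key (Rule 2).
amber-badge would need black-key and green-pass (Rule 1), but green-pass is never granted. green-pass would need silver-pass and amber-pass (Rule 7), but silver-pass is never granted. black-code would need teal-clearance and silver-pass (Rule 4), but silver-pass is never granted.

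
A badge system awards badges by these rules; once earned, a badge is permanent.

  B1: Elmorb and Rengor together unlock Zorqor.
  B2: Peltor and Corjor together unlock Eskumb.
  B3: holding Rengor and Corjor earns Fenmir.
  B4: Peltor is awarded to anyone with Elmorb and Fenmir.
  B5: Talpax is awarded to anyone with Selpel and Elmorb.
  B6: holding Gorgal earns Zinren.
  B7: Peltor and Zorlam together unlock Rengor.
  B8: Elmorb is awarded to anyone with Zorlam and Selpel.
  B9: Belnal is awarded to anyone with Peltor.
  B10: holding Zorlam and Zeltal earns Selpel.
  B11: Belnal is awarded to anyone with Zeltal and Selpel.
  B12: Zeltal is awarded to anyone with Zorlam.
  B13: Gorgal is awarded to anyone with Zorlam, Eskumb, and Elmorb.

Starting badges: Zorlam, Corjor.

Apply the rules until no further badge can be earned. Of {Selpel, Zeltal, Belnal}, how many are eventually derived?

With Zorlam, Zeltal is earned (B12).
With Zorlam and Zeltal, Selpel is earned (B10).
With Zeltal and Selpel, Belnal is earned (B11).
Selpel: reached.
Zeltal: reached.
Belnal: reached.
All 3 are reached.

3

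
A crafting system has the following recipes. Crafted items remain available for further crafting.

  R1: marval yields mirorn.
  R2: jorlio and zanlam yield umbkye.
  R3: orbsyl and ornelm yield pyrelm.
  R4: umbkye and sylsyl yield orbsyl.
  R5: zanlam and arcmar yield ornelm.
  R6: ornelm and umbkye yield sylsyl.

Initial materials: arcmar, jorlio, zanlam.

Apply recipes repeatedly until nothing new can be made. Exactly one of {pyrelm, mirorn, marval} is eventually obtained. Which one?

pyrelm

Using R5, zanlam and arcmar make ornelm.
jorlio and zanlam → umbkye (R2).
Using R6, ornelm and umbkye make sylsyl.
Using R4, umbkye and sylsyl make orbsyl.
Using R3, orbsyl and ornelm make pyrelm.
mirorn would need marval (R1), but marval is never obtained. No rule produces marval, and it is not given.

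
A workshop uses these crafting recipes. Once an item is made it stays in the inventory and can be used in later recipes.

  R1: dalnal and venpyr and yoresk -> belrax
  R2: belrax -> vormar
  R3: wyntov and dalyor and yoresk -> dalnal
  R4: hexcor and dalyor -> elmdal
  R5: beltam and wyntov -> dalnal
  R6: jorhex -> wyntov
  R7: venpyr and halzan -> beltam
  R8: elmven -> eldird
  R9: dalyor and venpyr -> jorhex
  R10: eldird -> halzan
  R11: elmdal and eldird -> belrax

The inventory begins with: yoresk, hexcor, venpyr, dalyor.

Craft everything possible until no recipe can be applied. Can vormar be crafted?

dalyor and venpyr -> jorhex (R9).
Using R6, jorhex makes wyntov.
wyntov and dalyor and yoresk -> dalnal (R3).
dalnal and venpyr and yoresk -> belrax (R1).
Using R2, belrax makes vormar.

Yes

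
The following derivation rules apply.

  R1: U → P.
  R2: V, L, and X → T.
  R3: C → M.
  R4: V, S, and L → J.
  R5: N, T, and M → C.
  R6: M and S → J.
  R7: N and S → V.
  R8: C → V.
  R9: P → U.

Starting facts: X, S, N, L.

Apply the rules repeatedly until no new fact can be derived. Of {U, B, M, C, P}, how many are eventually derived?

0

U would need P (R9), but P is never established.
No rule produces B, and it is not given.
M would need C (R3), but C is never established.
C would need N, T, and M (R5), but M is never established.
P would need U (R1), but U is never established.
None of the 5 are reached.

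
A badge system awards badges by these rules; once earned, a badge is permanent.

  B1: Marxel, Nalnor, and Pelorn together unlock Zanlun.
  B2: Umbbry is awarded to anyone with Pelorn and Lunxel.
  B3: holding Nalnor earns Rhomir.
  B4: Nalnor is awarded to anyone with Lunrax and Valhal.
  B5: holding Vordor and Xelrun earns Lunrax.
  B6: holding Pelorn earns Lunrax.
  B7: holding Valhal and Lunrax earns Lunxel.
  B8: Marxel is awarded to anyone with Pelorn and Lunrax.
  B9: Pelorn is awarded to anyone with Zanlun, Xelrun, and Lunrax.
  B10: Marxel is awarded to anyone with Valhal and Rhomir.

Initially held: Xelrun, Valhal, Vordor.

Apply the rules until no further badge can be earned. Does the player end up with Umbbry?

No

Umbbry would need Pelorn and Lunxel (B2), but Pelorn is never earned.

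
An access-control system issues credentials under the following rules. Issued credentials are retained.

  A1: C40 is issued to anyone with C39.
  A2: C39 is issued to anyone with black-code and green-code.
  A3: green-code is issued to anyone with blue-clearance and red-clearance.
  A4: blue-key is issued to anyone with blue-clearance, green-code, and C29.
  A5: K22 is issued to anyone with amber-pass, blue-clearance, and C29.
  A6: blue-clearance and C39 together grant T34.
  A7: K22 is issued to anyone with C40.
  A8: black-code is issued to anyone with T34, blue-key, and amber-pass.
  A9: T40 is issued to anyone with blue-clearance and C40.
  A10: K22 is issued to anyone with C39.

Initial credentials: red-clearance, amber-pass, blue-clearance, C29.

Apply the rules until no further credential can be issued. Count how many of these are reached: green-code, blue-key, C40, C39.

Holding blue-clearance and red-clearance grants green-code (A3).
Holding blue-clearance, green-code, and C29 grants blue-key (A4).
green-code: reached.
blue-key: reached.
C40 would need C39 (A1), but C39 is never granted.
C39 would need black-code and green-code (A2), but black-code is never granted.
Reached: green-code and blue-key — 2 of the 4.

2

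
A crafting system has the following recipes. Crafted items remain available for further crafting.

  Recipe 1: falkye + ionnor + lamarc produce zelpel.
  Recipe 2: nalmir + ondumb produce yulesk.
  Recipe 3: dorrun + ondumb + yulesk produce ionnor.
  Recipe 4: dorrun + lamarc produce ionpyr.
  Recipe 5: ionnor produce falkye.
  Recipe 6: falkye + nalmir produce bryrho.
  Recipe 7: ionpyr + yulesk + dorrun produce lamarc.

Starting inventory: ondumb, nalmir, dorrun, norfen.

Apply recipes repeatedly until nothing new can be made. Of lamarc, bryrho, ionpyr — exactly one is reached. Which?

nalmir + ondumb → yulesk (Recipe 2).
Using Recipe 3, dorrun, ondumb, and yulesk make ionnor.
Using Recipe 5, ionnor makes falkye.
falkye + nalmir → bryrho (Recipe 6).
ionpyr would need dorrun and lamarc (Recipe 4), but lamarc is never obtained. lamarc would need ionpyr, yulesk, and dorrun (Recipe 7), but ionpyr is never obtained.

bryrho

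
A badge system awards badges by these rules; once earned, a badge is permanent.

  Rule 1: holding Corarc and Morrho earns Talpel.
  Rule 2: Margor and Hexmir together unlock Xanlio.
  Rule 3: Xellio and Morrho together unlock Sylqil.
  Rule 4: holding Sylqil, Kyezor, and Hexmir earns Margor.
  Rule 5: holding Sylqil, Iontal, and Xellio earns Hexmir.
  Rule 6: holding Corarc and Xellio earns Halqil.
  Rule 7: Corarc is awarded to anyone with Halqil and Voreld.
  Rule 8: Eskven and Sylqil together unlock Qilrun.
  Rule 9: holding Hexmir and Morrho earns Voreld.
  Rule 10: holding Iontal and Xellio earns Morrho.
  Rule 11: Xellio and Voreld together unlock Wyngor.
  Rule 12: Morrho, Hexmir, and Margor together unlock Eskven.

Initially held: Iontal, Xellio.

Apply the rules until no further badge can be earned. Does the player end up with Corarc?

No

Corarc would need Halqil and Voreld (Rule 7), but Halqil is never earned.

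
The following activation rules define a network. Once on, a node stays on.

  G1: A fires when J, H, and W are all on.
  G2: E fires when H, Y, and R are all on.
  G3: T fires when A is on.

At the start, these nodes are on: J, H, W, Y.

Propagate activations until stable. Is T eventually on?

Yes

G1: J, H, and W on → A on.
A is on, so T fires (G3).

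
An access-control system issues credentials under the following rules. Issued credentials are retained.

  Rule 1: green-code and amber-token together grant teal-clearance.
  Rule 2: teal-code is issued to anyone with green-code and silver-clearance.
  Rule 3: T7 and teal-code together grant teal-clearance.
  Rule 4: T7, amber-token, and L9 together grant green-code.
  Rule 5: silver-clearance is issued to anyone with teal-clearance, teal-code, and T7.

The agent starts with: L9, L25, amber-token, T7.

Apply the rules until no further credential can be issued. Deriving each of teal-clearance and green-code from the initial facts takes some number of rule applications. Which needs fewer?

green-code: Holding T7, amber-token, and L9 grants green-code (Rule 4). [1 rule application]
teal-clearance: Holding T7, amber-token, and L9 grants green-code (Rule 4). Holding green-code and amber-token grants teal-clearance (Rule 1). [2 rule applications]
green-code needs fewer.

green-code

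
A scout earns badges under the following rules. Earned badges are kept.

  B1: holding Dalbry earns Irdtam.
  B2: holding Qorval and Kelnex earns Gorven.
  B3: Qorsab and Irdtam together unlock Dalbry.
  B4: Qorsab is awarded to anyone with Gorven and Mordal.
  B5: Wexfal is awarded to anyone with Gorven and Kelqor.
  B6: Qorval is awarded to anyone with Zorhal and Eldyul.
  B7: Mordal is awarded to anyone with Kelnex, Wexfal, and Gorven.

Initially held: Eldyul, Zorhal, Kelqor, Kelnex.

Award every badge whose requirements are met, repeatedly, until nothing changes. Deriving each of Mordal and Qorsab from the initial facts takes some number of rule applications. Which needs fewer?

Mordal: With Zorhal and Eldyul, Qorval is earned (B6). With Qorval and Kelnex, Gorven is earned (B2). With Gorven and Kelqor, Wexfal is earned (B5). With Kelnex, Wexfal, and Gorven, Mordal is earned (B7). [4 rule applications]
Qorsab: With Zorhal and Eldyul, Qorval is earned (B6). With Qorval and Kelnex, Gorven is earned (B2). With Gorven and Kelqor, Wexfal is earned (B5). With Kelnex, Wexfal, and Gorven, Mordal is earned (B7). With Gorven and Mordal, Qorsab is earned (B4). [5 rule applications]
Mordal needs fewer.

Mordal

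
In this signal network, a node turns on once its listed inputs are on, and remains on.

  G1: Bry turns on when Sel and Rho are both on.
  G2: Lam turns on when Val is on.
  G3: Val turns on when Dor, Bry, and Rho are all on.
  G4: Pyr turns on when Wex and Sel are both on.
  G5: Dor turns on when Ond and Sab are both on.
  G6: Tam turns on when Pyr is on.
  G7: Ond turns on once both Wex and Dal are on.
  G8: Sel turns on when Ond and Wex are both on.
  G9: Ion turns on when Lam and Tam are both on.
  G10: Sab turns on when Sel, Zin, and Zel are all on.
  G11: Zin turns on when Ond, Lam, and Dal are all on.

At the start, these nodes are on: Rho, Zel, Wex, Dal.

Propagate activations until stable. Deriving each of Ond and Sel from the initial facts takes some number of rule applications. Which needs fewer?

Ond: Wex and Dal are on, so Ond turns on (G7). [1 rule application]
Sel: G7: Wex and Dal on → Ond on. G8: Ond and Wex on → Sel on. [2 rule applications]
Ond needs fewer.

Ond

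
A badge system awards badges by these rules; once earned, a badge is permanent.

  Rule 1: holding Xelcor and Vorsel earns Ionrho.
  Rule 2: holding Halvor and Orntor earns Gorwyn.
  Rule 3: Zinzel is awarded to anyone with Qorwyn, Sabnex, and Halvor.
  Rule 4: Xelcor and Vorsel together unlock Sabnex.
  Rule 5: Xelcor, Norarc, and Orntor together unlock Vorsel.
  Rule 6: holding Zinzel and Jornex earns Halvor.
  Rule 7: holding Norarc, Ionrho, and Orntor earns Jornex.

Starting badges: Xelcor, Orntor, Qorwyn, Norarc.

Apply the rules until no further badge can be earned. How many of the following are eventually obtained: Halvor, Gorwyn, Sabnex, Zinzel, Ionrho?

With Xelcor, Norarc, and Orntor, Vorsel is earned (Rule 5).
With Xelcor and Vorsel, Sabnex is earned (Rule 4).
With Xelcor and Vorsel, Ionrho is earned (Rule 1).
Halvor would need Zinzel and Jornex (Rule 6), but Zinzel is never earned.
Gorwyn would need Halvor and Orntor (Rule 2), but Halvor is never earned.
Sabnex: reached.
Zinzel would need Qorwyn, Sabnex, and Halvor (Rule 3), but Halvor is never earned.
Ionrho: reached.
Reached: Sabnex and Ionrho — 2 of the 5.

2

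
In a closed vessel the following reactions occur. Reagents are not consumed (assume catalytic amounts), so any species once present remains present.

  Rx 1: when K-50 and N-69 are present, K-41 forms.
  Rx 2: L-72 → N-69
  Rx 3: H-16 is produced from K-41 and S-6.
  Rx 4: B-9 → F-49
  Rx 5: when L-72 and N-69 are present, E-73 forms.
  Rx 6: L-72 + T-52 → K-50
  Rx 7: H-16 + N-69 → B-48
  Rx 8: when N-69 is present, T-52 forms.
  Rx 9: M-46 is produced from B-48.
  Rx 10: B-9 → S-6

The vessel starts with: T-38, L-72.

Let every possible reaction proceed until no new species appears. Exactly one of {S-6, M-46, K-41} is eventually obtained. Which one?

L-72 present → N-69 forms (Rx 2).
N-69 present → T-52 forms (Rx 8).
L-72 and T-52 present → K-50 forms (Rx 6).
K-50 and N-69 present → K-41 forms (Rx 1).
S-6 would need B-9 (Rx 10), but B-9 never forms. M-46 would need B-48 (Rx 9), but B-48 never forms.

K-41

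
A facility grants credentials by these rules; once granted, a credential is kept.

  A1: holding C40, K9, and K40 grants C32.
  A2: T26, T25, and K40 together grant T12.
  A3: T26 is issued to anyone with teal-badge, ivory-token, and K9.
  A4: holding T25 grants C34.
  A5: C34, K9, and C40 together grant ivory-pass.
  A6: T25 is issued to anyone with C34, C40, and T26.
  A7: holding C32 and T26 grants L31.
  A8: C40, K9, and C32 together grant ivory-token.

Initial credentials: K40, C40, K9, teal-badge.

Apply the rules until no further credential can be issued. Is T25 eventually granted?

No

T25 would need C34, C40, and T26 (A6), but C34 is never granted.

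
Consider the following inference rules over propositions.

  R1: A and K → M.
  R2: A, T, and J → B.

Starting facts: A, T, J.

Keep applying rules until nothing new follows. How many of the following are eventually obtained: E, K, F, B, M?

1

From A, T, and J, R2 gives B.
No rule produces E, and it is not given.
No rule produces K, and it is not given.
No rule produces F, and it is not given.
B: reached.
M would need A and K (R1), but K is never established.
Reached: B — 1 of the 5.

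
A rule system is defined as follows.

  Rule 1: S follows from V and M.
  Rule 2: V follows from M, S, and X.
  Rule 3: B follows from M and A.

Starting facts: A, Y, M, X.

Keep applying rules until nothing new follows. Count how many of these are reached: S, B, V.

M and A hold, so B follows (Rule 3).
S would need V and M (Rule 1), but V is never established.
B: reached.
V would need M, S, and X (Rule 2), but S is never established.
Reached: B — 1 of the 3.

1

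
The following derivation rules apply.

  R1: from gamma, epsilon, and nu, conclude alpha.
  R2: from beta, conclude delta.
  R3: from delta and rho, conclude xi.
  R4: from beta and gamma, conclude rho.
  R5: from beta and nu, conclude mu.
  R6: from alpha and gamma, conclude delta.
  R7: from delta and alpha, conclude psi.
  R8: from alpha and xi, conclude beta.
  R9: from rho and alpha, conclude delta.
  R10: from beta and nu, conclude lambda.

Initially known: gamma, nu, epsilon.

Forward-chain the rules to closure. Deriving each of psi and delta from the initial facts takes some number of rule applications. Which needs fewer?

delta: gamma, epsilon, and nu hold, so alpha follows (R1). From alpha and gamma, R6 gives delta. [2 rule applications]
psi: gamma, epsilon, and nu hold, so alpha follows (R1). From alpha and gamma, R6 gives delta. delta and alpha hold, so psi follows (R7). [3 rule applications]
delta needs fewer.

delta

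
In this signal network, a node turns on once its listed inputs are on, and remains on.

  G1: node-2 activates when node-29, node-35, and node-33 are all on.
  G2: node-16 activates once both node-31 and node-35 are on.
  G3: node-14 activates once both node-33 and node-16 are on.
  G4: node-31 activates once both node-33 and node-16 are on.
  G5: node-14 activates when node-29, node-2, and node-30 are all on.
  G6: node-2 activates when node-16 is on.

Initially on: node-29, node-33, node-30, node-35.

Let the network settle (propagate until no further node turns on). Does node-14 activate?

Yes

node-29, node-35, and node-33 are on, so node-2 activates (G1).
node-29, node-2, and node-30 are on, so node-14 activates (G5).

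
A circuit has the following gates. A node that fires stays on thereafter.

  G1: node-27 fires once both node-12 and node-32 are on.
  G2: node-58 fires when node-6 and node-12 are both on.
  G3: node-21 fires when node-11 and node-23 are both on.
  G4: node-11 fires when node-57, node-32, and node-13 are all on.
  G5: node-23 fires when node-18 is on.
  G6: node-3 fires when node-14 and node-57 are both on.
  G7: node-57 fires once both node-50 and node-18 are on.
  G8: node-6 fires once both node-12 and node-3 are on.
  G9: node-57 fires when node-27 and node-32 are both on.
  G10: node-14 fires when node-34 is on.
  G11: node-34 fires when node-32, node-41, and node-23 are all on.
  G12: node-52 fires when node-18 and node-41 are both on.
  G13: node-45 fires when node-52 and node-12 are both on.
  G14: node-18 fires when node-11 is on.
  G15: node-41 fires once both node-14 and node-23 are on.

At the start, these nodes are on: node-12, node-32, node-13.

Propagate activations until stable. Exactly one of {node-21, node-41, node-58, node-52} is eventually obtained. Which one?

node-21

node-12 and node-32 are on, so node-27 fires (G1).
G9: node-27 and node-32 on → node-57 on.
G4: node-57, node-32, and node-13 on → node-11 on.
node-11 is on, so node-18 fires (G14).
node-18 is on, so node-23 fires (G5).
node-11 and node-23 are on, so node-21 fires (G3).
node-41 would need node-14 and node-23 (G15), but node-14 never turns on. node-52 would need node-18 and node-41 (G12), but node-41 never turns on. node-58 would need node-6 and node-12 (G2), but node-6 never turns on.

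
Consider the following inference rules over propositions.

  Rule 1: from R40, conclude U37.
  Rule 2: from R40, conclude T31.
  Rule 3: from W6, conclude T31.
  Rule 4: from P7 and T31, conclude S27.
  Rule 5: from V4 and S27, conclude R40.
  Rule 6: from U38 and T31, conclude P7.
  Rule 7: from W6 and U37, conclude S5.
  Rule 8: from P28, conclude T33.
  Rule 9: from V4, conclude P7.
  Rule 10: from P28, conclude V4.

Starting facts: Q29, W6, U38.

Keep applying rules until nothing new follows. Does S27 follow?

Yes

From W6, Rule 3 gives T31.
U38 and T31 hold, so P7 follows (Rule 6).
P7 and T31 hold, so S27 follows (Rule 4).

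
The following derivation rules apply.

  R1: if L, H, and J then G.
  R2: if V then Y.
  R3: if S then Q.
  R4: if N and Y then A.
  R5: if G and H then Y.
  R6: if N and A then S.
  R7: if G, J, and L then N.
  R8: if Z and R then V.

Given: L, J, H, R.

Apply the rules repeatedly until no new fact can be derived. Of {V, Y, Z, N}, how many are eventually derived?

2

From L, H, and J, R1 gives G.
G and H hold, so Y follows (R5).
From G, J, and L, R7 gives N.
V would need Z and R (R8), but Z is never established.
Y: reached.
No rule produces Z, and it is not given.
N: reached.
Reached: Y and N — 2 of the 4.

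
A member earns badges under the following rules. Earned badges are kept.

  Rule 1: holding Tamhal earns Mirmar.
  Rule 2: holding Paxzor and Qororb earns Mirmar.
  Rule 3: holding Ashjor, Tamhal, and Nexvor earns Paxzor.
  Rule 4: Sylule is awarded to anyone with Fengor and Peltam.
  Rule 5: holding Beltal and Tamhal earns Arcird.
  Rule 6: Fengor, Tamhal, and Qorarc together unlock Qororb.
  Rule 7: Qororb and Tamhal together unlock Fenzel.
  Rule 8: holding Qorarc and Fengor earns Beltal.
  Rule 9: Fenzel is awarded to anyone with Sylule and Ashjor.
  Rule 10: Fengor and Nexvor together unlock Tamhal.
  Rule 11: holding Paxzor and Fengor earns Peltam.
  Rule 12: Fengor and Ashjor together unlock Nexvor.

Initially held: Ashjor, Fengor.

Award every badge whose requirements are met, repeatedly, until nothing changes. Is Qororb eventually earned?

No

Qororb would need Fengor, Tamhal, and Qorarc (Rule 6), but Qorarc is never earned.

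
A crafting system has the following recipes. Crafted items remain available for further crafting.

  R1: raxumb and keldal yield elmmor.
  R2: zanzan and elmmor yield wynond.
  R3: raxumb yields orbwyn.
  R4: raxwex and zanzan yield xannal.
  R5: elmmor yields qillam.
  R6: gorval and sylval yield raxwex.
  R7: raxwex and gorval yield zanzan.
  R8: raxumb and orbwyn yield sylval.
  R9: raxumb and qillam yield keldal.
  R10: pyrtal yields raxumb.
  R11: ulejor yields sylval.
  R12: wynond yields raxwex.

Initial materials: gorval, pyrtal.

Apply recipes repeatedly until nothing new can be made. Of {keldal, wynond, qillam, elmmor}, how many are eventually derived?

0

keldal would need raxumb and qillam (R9), but qillam is never obtained.
wynond would need zanzan and elmmor (R2), but elmmor is never obtained.
qillam would need elmmor (R5), but elmmor is never obtained.
elmmor would need raxumb and keldal (R1), but keldal is never obtained.
None of the 4 are reached.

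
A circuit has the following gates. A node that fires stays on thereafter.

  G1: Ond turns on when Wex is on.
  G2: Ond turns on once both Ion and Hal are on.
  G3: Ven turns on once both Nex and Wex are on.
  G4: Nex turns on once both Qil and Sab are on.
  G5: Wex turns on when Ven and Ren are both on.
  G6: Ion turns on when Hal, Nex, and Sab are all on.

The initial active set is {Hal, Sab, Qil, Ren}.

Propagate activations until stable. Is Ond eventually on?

Yes

Qil and Sab are on, so Nex turns on (G4).
Hal, Nex, and Sab are on, so Ion turns on (G6).
Ion and Hal are on, so Ond turns on (G2).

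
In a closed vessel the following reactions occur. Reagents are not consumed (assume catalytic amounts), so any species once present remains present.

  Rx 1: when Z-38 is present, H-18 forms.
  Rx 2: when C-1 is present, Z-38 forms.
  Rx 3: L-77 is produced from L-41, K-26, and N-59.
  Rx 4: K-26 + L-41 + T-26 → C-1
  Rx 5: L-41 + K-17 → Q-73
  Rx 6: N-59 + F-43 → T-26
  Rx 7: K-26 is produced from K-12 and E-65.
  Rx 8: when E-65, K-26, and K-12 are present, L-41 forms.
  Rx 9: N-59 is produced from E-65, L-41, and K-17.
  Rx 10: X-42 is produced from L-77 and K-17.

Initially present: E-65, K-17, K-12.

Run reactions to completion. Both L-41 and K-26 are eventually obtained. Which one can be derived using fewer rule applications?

K-26: K-12 and E-65 present → K-26 forms (Rx 7). [1 rule application]
L-41: K-12 and E-65 present → K-26 forms (Rx 7). E-65, K-26, and K-12 present → L-41 forms (Rx 8). [2 rule applications]
K-26 needs fewer.

K-26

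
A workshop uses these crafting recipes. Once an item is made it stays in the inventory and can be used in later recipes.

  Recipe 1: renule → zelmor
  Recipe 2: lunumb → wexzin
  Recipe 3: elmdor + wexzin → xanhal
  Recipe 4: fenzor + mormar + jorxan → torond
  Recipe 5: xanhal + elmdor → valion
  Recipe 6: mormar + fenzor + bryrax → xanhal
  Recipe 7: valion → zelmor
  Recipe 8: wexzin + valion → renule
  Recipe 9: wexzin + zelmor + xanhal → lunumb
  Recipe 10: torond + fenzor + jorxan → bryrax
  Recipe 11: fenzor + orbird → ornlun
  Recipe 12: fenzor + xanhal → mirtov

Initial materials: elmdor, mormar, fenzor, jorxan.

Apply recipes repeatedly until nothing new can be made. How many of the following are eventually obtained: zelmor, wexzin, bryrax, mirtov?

3

Using Recipe 4, fenzor, mormar, and jorxan make torond.
torond + fenzor + jorxan → bryrax (Recipe 10).
mormar + fenzor + bryrax → xanhal (Recipe 6).
Using Recipe 12, fenzor and xanhal make mirtov.
Using Recipe 5, xanhal and elmdor make valion.
Using Recipe 7, valion makes zelmor.
zelmor: reached.
wexzin would need lunumb (Recipe 2), but lunumb is never obtained.
bryrax: reached.
mirtov: reached.
Reached: zelmor, bryrax, and mirtov — 3 of the 4.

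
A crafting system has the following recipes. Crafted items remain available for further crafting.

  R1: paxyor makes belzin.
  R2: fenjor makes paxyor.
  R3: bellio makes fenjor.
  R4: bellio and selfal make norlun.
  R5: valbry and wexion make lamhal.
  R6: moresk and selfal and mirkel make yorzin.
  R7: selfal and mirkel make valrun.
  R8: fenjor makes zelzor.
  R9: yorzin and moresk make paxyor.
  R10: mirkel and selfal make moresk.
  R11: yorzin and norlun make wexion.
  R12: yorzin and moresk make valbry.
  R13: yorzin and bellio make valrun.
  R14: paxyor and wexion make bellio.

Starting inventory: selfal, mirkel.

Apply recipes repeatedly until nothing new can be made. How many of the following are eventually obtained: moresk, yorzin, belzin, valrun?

Using R10, mirkel and selfal make moresk.
Using R7, selfal and mirkel make valrun.
Using R6, moresk, selfal, and mirkel make yorzin.
Using R9, yorzin and moresk make paxyor.
paxyor → belzin (R1).
moresk: reached.
yorzin: reached.
belzin: reached.
valrun: reached.
All 4 are reached.

4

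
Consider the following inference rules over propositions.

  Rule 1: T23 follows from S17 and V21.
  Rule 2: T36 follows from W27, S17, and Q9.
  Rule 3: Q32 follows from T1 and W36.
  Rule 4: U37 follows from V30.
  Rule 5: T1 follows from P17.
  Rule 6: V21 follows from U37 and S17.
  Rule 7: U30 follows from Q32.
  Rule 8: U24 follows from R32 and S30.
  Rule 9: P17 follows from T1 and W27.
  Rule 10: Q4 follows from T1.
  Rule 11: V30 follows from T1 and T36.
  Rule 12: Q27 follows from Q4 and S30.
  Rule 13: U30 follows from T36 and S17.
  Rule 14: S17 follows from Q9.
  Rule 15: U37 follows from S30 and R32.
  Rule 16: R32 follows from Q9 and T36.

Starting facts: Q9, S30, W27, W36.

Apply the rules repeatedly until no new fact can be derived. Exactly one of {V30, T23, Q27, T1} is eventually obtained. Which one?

From Q9, Rule 14 gives S17.
W27, S17, and Q9 hold, so T36 follows (Rule 2).
From Q9 and T36, Rule 16 gives R32.
S30 and R32 hold, so U37 follows (Rule 15).
U37 and S17 hold, so V21 follows (Rule 6).
S17 and V21 hold, so T23 follows (Rule 1).
T1 would need P17 (Rule 5), but P17 is never established. Q27 would need Q4 and S30 (Rule 12), but Q4 is never established. V30 would need T1 and T36 (Rule 11), but T1 is never established.

T23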